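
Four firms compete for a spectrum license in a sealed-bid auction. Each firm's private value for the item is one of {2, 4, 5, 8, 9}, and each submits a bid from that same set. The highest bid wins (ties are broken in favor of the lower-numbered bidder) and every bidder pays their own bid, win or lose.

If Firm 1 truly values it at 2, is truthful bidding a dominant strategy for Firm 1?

Yes

Check each profile of the others' bids and compare truth against every alternative bid.
Others bid (2, 2, 2): truth gives 0, best alternative gives -2.
Others bid (2, 2, 8): truth gives -2, best alternative gives -4.
Others bid (2, 2, 9): truth gives -2, best alternative gives -4.
Others bid (2, 4, 8): truth gives -2, best alternative gives -4.
Others bid (2, 4, 9): truth gives -2, best alternative gives -4.
Others bid (2, 5, 8): truth gives -2, best alternative gives -4.
(Remaining 119 profiles checked similarly; truth is weakly best in each.)
In every case the truthful bid is at least as good as any alternative, so it is a dominant strategy.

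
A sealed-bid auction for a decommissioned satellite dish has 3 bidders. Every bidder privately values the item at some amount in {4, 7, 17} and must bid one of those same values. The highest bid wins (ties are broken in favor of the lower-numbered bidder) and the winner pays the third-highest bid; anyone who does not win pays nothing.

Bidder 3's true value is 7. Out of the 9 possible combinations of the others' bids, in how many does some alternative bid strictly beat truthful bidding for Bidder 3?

Others bid (4, 7): truth gives 0; bid 17 gives 3 > 0. Violating.
Others bid (7, 4): truth gives 0; bid 17 gives 3 > 0. Violating.
Others bid (4, 4): truth gives 3; no alternative beats it.
Others bid (4, 17): truth gives 0; no alternative beats it.
(Checking all 9 profiles: 2 have a profitable deviation, 7 do not.)

2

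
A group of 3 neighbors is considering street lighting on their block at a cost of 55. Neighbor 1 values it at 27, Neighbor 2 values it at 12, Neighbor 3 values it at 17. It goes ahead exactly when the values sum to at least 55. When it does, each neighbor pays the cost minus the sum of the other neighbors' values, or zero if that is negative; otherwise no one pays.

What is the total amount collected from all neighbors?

Total value 56 ≥ cost 55, so it is built.
Neighbor 1: others sum to 29; max(0, 55 - 29) = 26.
Neighbor 2: others sum to 44; max(0, 55 - 44) = 11.
Neighbor 3: others sum to 39; max(0, 55 - 39) = 16.
Total collected = 26 + 11 + 16 = 53.

53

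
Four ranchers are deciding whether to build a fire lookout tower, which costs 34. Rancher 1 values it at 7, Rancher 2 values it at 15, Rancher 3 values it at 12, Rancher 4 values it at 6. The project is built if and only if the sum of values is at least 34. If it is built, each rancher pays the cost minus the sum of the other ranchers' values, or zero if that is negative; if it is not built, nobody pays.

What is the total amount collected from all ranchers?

Total value 40 ≥ cost 34, so it is built.
Rancher 1: others sum to 33; max(0, 34 - 33) = 1.
Rancher 2: others sum to 25; max(0, 34 - 25) = 9.
Rancher 3: others sum to 28; max(0, 34 - 28) = 6.
Rancher 4: others sum to 34; max(0, 34 - 34) = 0.
Total collected = 1 + 9 + 6 + 0 = 16.

16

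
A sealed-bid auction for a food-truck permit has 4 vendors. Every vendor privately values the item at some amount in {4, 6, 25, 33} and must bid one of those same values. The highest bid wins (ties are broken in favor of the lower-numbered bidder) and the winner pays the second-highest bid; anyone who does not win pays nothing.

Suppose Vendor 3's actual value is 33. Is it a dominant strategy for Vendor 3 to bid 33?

Yes

Check each profile of the others' bids and compare truth against every alternative bid.
Others bid (4, 25, 4): truth gives 8, best alternative gives 0.
Others bid (4, 25, 6): truth gives 8, best alternative gives 0.
Others bid (4, 25, 25): truth gives 8, best alternative gives 0.
Others bid (6, 25, 4): truth gives 8, best alternative gives 0.
Others bid (6, 25, 6): truth gives 8, best alternative gives 0.
Others bid (6, 25, 25): truth gives 8, best alternative gives 0.
(Remaining 58 profiles checked similarly; truth is weakly best in each.)
In every case the truthful bid is at least as good as any alternative, so it is a dominant strategy.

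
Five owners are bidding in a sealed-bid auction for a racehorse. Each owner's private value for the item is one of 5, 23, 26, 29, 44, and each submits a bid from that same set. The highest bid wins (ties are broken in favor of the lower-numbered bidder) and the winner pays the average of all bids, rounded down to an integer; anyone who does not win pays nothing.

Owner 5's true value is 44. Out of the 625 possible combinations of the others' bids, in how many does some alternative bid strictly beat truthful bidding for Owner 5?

81

Others bid (5, 5, 5, 5): truth gives 32; bid 23 gives 36 > 32. Violating.
Others bid (5, 5, 5, 23): truth gives 28; bid 26 gives 32 > 28. Violating.
Others bid (5, 5, 5, 26): truth gives 27; bid 29 gives 30 > 27. Violating.
Others bid (5, 5, 23, 5): truth gives 28; bid 26 gives 32 > 28. Violating.
Others bid (5, 5, 5, 29): truth gives 27; no alternative beats it.
Others bid (5, 5, 5, 44): truth gives 0; no alternative beats it.
(Checking all 625 profiles: 81 have a profitable deviation, 544 do not.)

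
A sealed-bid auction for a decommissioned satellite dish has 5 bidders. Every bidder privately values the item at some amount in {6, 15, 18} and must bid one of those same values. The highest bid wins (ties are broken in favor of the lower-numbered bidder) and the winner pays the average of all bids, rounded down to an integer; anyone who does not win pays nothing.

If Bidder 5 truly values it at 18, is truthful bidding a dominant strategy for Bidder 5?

Consider the case where Bidder 1 bids 6, Bidder 2 bids 6, Bidder 3 bids 6 and Bidder 4 bids 6.
Truthful bid 18: wins, pays 8, utility 18 - 8 = 10.
Bid 15 instead: wins, pays 7, utility 18 - 7 = 11.
Since 11 > 10, bidding 15 is strictly better here, so truthful bidding is not dominant.

No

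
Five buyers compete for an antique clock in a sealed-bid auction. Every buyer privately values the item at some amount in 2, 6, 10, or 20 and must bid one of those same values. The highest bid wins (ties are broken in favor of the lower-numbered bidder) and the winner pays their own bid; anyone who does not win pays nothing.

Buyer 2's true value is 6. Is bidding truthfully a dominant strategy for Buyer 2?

Yes

Check each profile of the others' bids and compare truth against every alternative bid.
Others bid (2, 2, 2, 2): truth gives 0, best alternative gives 0.
Others bid (2, 2, 2, 6): truth gives 0, best alternative gives 0.
Others bid (2, 2, 2, 10): truth gives 0, best alternative gives 0.
Others bid (2, 2, 2, 20): truth gives 0, best alternative gives 0.
Others bid (2, 2, 6, 2): truth gives 0, best alternative gives 0.
Others bid (2, 2, 6, 6): truth gives 0, best alternative gives 0.
(Remaining 250 profiles checked similarly; truth is weakly best in each.)
In every case the truthful bid is at least as good as any alternative, so it is a dominant strategy.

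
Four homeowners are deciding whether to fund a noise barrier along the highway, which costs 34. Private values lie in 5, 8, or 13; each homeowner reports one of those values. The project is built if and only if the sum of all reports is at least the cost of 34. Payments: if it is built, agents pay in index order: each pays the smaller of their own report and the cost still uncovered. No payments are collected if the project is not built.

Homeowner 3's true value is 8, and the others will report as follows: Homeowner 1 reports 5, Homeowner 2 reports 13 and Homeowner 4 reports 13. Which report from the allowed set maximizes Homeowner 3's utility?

5

Report 5: project built, pays 5, utility 8 - 5 = 3.
Report 8: project built, pays 8, utility 8 - 8 = 0.
Report 13: project built, pays 13, utility 8 - 13 = -5.
The best choice is 5 with utility 3.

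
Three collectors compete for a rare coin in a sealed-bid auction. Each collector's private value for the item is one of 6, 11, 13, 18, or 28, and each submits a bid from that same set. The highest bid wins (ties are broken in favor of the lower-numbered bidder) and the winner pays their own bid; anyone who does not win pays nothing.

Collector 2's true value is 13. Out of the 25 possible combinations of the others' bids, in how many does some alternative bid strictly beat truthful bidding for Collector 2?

Others bid (6, 6): truth gives 0; bid 11 gives 2 > 0. Violating.
Others bid (6, 11): truth gives 0; bid 11 gives 2 > 0. Violating.
Others bid (6, 13): truth gives 0; no alternative beats it.
Others bid (6, 18): truth gives 0; no alternative beats it.
(Checking all 25 profiles: 2 have a profitable deviation, 23 do not.)

2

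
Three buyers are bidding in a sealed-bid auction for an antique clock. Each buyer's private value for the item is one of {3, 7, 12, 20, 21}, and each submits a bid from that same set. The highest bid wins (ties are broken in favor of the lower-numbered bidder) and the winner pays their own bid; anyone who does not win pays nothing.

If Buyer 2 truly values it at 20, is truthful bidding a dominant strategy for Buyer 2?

Consider the case where Buyer 1 bids 3 and Buyer 3 bids 3.
Truthful bid 20: wins, pays 20, utility 20 - 20 = 0.
Bid 7 instead: wins, pays 7, utility 20 - 7 = 13.
Since 13 > 0, bidding 7 is strictly better here, so truthful bidding is not dominant.

No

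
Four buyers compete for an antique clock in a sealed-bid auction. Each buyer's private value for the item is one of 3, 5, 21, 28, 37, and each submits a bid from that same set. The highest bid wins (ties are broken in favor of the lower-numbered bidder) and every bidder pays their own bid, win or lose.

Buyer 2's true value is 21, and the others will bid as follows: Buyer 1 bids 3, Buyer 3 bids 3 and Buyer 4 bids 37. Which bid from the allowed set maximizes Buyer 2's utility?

3

Bid 3: loses but pays 3, utility -3.
Bid 5: loses but pays 5, utility -5.
Bid 21: loses but pays 21, utility -21.
Bid 28: loses but pays 28, utility -28.
Bid 37: wins, pays 37, utility 21 - 37 = -16.
The best choice is 3 with utility -3.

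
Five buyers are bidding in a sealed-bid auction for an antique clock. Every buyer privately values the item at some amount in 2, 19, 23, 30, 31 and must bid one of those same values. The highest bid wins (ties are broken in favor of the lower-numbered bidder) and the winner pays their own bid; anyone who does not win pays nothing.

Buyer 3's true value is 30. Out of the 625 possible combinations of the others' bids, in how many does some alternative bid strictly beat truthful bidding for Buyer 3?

36

Others bid (2, 2, 2, 2): truth gives 0; bid 19 gives 11 > 0. Violating.
Others bid (2, 2, 2, 19): truth gives 0; bid 19 gives 11 > 0. Violating.
Others bid (2, 2, 2, 23): truth gives 0; bid 23 gives 7 > 0. Violating.
Others bid (2, 2, 19, 2): truth gives 0; bid 19 gives 11 > 0. Violating.
Others bid (2, 2, 2, 30): truth gives 0; no alternative beats it.
Others bid (2, 2, 2, 31): truth gives 0; no alternative beats it.
(Checking all 625 profiles: 36 have a profitable deviation, 589 do not.)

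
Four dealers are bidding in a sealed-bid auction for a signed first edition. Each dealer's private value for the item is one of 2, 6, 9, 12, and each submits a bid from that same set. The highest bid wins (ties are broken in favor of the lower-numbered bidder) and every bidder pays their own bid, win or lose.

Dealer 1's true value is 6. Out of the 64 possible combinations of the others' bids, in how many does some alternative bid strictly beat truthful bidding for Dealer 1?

Others bid (2, 2, 2): truth gives 0; bid 2 gives 4 > 0. Violating.
Others bid (2, 2, 9): truth gives -6; bid 2 gives -2 > -6. Violating.
Others bid (2, 2, 12): truth gives -6; bid 2 gives -2 > -6. Violating.
Others bid (2, 6, 9): truth gives -6; bid 2 gives -2 > -6. Violating.
Others bid (2, 2, 6): truth gives 0; no alternative beats it.
Others bid (2, 6, 2): truth gives 0; no alternative beats it.
(Checking all 64 profiles: 57 have a profitable deviation, 7 do not.)

57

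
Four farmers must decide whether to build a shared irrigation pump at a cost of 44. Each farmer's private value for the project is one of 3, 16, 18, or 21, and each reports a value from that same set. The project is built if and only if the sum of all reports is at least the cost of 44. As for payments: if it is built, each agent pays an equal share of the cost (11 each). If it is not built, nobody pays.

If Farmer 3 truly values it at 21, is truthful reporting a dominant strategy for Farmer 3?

Yes

Check each profile of the others' reports and compare truth against every alternative report.
Others report (3, 3, 18): truth gives 10, best alternative gives 0.
Others report (3, 18, 3): truth gives 10, best alternative gives 0.
Others report (18, 3, 3): truth gives 10, best alternative gives 0.
Others report (3, 3, 21): truth gives 10, best alternative gives 10.
Others report (3, 16, 16): truth gives 10, best alternative gives 10.
Others report (3, 16, 18): truth gives 10, best alternative gives 10.
(Remaining 58 profiles checked similarly; truth is weakly best in each.)
In every case the truthful report is at least as good as any alternative, so it is a dominant strategy.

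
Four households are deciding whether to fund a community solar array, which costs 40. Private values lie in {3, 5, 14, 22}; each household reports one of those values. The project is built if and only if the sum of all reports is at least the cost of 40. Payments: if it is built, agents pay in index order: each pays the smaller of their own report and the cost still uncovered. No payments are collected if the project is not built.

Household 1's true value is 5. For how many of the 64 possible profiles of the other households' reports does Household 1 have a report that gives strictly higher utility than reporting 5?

26

Others report (3, 14, 22): truth gives 0; report 3 gives 2 > 0. Violating.
Others report (3, 22, 14): truth gives 0; report 3 gives 2 > 0. Violating.
Others report (3, 22, 22): truth gives 0; report 3 gives 2 > 0. Violating.
Others report (5, 14, 22): truth gives 0; report 3 gives 2 > 0. Violating.
Others report (3, 3, 3): truth gives 0; no alternative beats it.
Others report (3, 3, 5): truth gives 0; no alternative beats it.
(Checking all 64 profiles: 26 have a profitable deviation, 38 do not.)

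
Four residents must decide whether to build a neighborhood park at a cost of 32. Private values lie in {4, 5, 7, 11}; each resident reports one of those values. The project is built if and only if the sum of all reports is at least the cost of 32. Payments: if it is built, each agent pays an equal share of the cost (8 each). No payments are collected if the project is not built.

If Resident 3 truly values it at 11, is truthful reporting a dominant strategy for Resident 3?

Check each profile of the others' reports and compare truth against every alternative report.
Others report (4, 7, 11): truth gives 3, best alternative gives 0.
Others report (4, 11, 7): truth gives 3, best alternative gives 0.
Others report (5, 5, 11): truth gives 3, best alternative gives 0.
Others report (5, 7, 11): truth gives 3, best alternative gives 0.
Others report (5, 11, 5): truth gives 3, best alternative gives 0.
Others report (5, 11, 7): truth gives 3, best alternative gives 0.
(Remaining 58 profiles checked similarly; truth is weakly best in each.)
In every case the truthful report is at least as good as any alternative, so it is a dominant strategy.

Yes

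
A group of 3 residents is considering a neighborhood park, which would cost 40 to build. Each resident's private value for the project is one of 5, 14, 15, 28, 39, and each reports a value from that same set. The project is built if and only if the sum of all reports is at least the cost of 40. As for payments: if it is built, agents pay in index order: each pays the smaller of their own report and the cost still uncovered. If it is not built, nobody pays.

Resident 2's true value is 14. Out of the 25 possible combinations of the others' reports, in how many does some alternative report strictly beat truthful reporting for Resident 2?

Others report (5, 39): truth gives 0; report 5 gives 9 > 0. Violating.
Others report (14, 28): truth gives 0; report 5 gives 9 > 0. Violating.
Others report (14, 39): truth gives 0; report 5 gives 9 > 0. Violating.
Others report (15, 28): truth gives 0; report 5 gives 9 > 0. Violating.
Others report (5, 5): truth gives 0; no alternative beats it.
Others report (5, 14): truth gives 0; no alternative beats it.
(Checking all 25 profiles: 9 have a profitable deviation, 16 do not.)

9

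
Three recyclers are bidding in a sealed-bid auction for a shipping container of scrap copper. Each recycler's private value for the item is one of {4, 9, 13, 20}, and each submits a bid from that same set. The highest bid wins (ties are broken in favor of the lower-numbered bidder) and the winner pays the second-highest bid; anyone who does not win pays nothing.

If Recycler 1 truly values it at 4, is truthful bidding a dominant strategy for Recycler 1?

Check each profile of the others' bids and compare truth against every alternative bid.
Others bid (4, 9): truth gives 0, best alternative gives -5.
Others bid (9, 4): truth gives 0, best alternative gives -5.
Others bid (9, 9): truth gives 0, best alternative gives -5.
Others bid (4, 4): truth gives 0, best alternative gives 0.
Others bid (4, 13): truth gives 0, best alternative gives 0.
Others bid (4, 20): truth gives 0, best alternative gives 0.
(Remaining 10 profiles checked similarly; truth is weakly best in each.)
In every case the truthful bid is at least as good as any alternative, so it is a dominant strategy.

Yes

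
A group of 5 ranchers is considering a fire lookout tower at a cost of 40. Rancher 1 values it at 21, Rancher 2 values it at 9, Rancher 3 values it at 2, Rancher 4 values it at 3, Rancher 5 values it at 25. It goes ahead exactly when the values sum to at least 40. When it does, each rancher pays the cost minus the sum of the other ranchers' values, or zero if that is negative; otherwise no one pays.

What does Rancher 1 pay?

1

Total value 60 ≥ cost 40, so the project is built.
The other ranchers' values sum to 39.
Cost minus that sum is 40 - 39 = 1.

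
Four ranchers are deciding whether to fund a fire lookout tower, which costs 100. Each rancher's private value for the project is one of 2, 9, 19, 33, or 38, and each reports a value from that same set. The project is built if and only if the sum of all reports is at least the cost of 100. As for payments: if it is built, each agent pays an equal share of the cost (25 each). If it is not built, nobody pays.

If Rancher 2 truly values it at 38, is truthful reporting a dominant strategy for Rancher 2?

Check each profile of the others' reports and compare truth against every alternative report.
Others report (9, 19, 38): truth gives 13, best alternative gives 0.
Others report (9, 38, 19): truth gives 13, best alternative gives 0.
Others report (19, 9, 38): truth gives 13, best alternative gives 0.
Others report (19, 38, 9): truth gives 13, best alternative gives 0.
Others report (38, 9, 19): truth gives 13, best alternative gives 0.
Others report (38, 19, 9): truth gives 13, best alternative gives 0.
(Remaining 119 profiles checked similarly; truth is weakly best in each.)
In every case the truthful report is at least as good as any alternative, so it is a dominant strategy.

Yes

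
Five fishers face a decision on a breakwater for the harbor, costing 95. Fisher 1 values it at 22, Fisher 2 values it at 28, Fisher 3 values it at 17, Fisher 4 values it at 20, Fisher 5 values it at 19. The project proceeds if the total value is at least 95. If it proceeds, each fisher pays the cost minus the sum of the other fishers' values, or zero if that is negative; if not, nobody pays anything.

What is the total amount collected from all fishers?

Total value 106 ≥ cost 95, so it is built.
Fisher 1: others sum to 84; max(0, 95 - 84) = 11.
Fisher 2: others sum to 78; max(0, 95 - 78) = 17.
Fisher 3: others sum to 89; max(0, 95 - 89) = 6.
Fisher 4: others sum to 86; max(0, 95 - 86) = 9.
Fisher 5: others sum to 87; max(0, 95 - 87) = 8.
Total collected = 11 + 17 + 6 + 9 + 8 = 51.

51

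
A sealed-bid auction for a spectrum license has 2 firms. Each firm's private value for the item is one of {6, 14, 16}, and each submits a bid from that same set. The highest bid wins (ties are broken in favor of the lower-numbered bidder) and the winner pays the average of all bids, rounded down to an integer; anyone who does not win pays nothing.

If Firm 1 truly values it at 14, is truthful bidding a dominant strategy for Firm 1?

Consider the case where Firm 2 bids 6.
Truthful bid 14: wins, pays 10, utility 14 - 10 = 4.
Bid 6 instead: wins, pays 6, utility 14 - 6 = 8.
Since 8 > 4, bidding 6 is strictly better here, so truthful bidding is not dominant.

No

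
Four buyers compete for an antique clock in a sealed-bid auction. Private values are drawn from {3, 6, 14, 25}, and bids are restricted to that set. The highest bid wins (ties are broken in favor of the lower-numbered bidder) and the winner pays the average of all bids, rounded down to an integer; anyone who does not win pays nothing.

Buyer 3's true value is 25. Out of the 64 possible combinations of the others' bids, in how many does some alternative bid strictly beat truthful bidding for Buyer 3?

12

Others bid (3, 3, 3): truth gives 17; bid 6 gives 22 > 17. Violating.
Others bid (3, 3, 6): truth gives 16; bid 6 gives 21 > 16. Violating.
Others bid (3, 3, 14): truth gives 14; bid 14 gives 17 > 14. Violating.
Others bid (3, 6, 3): truth gives 16; bid 14 gives 19 > 16. Violating.
Others bid (3, 3, 25): truth gives 11; no alternative beats it.
Others bid (3, 6, 25): truth gives 11; no alternative beats it.
(Checking all 64 profiles: 12 have a profitable deviation, 52 do not.)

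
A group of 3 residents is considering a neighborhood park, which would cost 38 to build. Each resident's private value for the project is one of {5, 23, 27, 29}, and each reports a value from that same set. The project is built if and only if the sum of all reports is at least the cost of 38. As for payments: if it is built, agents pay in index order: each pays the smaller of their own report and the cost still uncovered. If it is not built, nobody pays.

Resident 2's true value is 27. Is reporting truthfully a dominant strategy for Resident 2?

Consider the case where Resident 1 reports 5 and Resident 3 reports 23.
Truthful report 27: project built, pays 27, utility 27 - 27 = 0.
Report 23 instead: project built, pays 23, utility 27 - 23 = 4.
Since 4 > 0, reporting 23 is strictly better here, so truthful reporting is not dominant.

No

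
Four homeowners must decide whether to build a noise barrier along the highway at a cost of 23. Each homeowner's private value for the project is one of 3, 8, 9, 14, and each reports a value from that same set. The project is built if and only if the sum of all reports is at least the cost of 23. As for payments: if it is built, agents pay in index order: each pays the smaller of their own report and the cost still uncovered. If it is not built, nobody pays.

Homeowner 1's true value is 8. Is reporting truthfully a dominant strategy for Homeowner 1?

No

Consider the case where Homeowner 2 reports 3, Homeowner 3 reports 3 and Homeowner 4 reports 14.
Truthful report 8: project built, pays 8, utility 8 - 8 = 0.
Report 3 instead: project built, pays 3, utility 8 - 3 = 5.
Since 5 > 0, reporting 3 is strictly better here, so truthful reporting is not dominant.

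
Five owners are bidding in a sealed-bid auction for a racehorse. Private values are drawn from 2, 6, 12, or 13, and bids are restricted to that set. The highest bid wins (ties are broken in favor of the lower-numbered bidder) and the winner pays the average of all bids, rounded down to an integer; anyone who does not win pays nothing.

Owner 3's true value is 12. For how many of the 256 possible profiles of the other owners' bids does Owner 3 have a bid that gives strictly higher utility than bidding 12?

Others bid (2, 2, 2, 2): truth gives 8; bid 6 gives 10 > 8. Violating.
Others bid (2, 2, 2, 6): truth gives 8; bid 6 gives 9 > 8. Violating.
Others bid (2, 2, 2, 13): truth gives 0; bid 13 gives 6 > 0. Violating.
Others bid (2, 2, 6, 2): truth gives 8; bid 6 gives 9 > 8. Violating.
Others bid (2, 2, 2, 12): truth gives 6; no alternative beats it.
Others bid (2, 2, 6, 12): truth gives 6; no alternative beats it.
(Checking all 256 profiles: 108 have a profitable deviation, 148 do not.)

108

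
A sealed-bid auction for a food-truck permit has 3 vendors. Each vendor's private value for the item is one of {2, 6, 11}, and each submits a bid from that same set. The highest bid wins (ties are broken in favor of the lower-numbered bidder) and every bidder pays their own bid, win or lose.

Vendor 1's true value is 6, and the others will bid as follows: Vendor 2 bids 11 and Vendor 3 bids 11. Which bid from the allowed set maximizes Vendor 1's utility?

Bid 2: loses but pays 2, utility -2.
Bid 6: loses but pays 6, utility -6.
Bid 11: wins, pays 11, utility 6 - 11 = -5.
The best choice is 2 with utility -2.

2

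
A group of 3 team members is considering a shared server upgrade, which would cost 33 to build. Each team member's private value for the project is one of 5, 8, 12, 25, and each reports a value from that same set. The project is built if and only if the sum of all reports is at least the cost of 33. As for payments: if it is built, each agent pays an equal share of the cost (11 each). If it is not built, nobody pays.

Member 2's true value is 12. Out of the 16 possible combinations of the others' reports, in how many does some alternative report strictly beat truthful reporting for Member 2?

8

Others report (5, 5): truth gives 0; report 25 gives 1 > 0. Violating.
Others report (5, 8): truth gives 0; report 25 gives 1 > 0. Violating.
Others report (5, 12): truth gives 0; report 25 gives 1 > 0. Violating.
Others report (8, 5): truth gives 0; report 25 gives 1 > 0. Violating.
Others report (5, 25): truth gives 1; no alternative beats it.
Others report (8, 25): truth gives 1; no alternative beats it.
(Checking all 16 profiles: 8 have a profitable deviation, 8 do not.)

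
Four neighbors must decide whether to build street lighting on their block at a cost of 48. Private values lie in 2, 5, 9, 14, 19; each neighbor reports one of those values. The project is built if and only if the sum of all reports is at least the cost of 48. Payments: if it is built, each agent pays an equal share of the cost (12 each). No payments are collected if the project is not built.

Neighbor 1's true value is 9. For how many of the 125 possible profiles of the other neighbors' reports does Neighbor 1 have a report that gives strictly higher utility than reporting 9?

Others report (2, 19, 19): truth gives -3; report 2 gives 0 > -3. Violating.
Others report (5, 19, 19): truth gives -3; report 2 gives 0 > -3. Violating.
Others report (9, 14, 19): truth gives -3; report 2 gives 0 > -3. Violating.
Others report (9, 19, 14): truth gives -3; report 2 gives 0 > -3. Violating.
Others report (2, 2, 2): truth gives 0; no alternative beats it.
Others report (2, 2, 5): truth gives 0; no alternative beats it.
(Checking all 125 profiles: 13 have a profitable deviation, 112 do not.)

13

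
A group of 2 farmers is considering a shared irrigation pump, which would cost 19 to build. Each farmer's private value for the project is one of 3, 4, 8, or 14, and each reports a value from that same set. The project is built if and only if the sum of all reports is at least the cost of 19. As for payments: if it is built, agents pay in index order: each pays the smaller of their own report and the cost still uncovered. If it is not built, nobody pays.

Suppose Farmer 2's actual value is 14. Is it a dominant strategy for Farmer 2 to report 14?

Yes

Check each profile of the others' reports and compare truth against every alternative report.
Others report (8): truth gives 3, best alternative gives 0.
Others report (14): truth gives 9, best alternative gives 9.
Others report (3): truth gives 0, best alternative gives 0.
Others report (4): truth gives 0, best alternative gives 0.
In every case the truthful report is at least as good as any alternative, so it is a dominant strategy.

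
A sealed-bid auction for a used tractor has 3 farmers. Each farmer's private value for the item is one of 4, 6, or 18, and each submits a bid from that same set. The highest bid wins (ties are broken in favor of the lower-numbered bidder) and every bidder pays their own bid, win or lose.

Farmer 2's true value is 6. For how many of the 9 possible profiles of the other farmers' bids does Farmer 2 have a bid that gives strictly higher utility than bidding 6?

7

Others bid (4, 18): truth gives -6; bid 4 gives -4 > -6. Violating.
Others bid (6, 4): truth gives -6; bid 4 gives -4 > -6. Violating.
Others bid (6, 6): truth gives -6; bid 4 gives -4 > -6. Violating.
Others bid (6, 18): truth gives -6; bid 4 gives -4 > -6. Violating.
Others bid (4, 4): truth gives 0; no alternative beats it.
Others bid (4, 6): truth gives 0; no alternative beats it.
(Checking all 9 profiles: 7 have a profitable deviation, 2 do not.)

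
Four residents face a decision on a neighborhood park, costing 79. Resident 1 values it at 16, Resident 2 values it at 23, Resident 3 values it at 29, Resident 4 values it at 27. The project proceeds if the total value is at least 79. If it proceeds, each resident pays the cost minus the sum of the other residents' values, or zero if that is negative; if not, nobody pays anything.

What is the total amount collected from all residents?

31

Total value 95 ≥ cost 79, so it is built.
Resident 1: others sum to 79; max(0, 79 - 79) = 0.
Resident 2: others sum to 72; max(0, 79 - 72) = 7.
Resident 3: others sum to 66; max(0, 79 - 66) = 13.
Resident 4: others sum to 68; max(0, 79 - 68) = 11.
Total collected = 0 + 7 + 13 + 11 = 31.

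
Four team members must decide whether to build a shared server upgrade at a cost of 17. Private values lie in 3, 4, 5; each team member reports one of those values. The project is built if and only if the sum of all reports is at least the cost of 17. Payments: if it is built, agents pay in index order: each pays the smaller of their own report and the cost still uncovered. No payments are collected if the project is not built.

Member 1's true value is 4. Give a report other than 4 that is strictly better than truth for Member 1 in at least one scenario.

Suppose Member 2 reports 4, Member 3 reports 5 and Member 4 reports 5.
Report 4: project built, pays 4, utility 4 - 4 = 0.
Report 3: project built, pays 3, utility 4 - 3 = 1.
So reporting 3 beats truth here (1 > 0).

3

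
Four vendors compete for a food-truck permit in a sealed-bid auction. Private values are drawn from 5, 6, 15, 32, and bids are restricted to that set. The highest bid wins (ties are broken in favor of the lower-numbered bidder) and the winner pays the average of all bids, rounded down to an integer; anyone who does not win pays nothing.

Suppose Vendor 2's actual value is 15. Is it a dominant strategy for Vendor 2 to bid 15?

Consider the case where Vendor 1 bids 5, Vendor 3 bids 5 and Vendor 4 bids 5.
Truthful bid 15: wins, pays 7, utility 15 - 7 = 8.
Bid 6 instead: wins, pays 5, utility 15 - 5 = 10.
Since 10 > 8, bidding 6 is strictly better here, so truthful bidding is not dominant.

No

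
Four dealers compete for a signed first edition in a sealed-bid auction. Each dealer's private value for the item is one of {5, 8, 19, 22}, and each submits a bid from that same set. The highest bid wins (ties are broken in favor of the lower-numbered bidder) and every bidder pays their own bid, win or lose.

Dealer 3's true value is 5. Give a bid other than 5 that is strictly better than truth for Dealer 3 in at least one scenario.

8

Suppose Dealer 1 bids 5, Dealer 2 bids 5 and Dealer 4 bids 5.
Bid 5: loses but pays 5, utility -5.
Bid 8: wins, pays 8, utility 5 - 8 = -3.
So bidding 8 beats truth here (-3 > -5).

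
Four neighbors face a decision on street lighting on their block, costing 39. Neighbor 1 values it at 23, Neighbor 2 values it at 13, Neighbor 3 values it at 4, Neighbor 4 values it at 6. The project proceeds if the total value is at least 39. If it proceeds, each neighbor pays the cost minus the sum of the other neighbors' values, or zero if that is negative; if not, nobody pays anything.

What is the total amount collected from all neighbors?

Total value 46 ≥ cost 39, so it is built.
Neighbor 1: others sum to 23; max(0, 39 - 23) = 16.
Neighbor 2: others sum to 33; max(0, 39 - 33) = 6.
Neighbor 3: others sum to 42; max(0, 39 - 42) = 0.
Neighbor 4: others sum to 40; max(0, 39 - 40) = 0.
Total collected = 16 + 6 + 0 + 0 = 22.

22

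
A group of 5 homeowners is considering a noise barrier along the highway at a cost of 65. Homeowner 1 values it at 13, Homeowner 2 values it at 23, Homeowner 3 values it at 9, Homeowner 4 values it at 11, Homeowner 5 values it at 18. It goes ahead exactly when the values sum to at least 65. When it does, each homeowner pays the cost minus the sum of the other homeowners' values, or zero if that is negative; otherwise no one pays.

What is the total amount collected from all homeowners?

29

Total value 74 ≥ cost 65, so it is built.
Homeowner 1: others sum to 61; max(0, 65 - 61) = 4.
Homeowner 2: others sum to 51; max(0, 65 - 51) = 14.
Homeowner 3: others sum to 65; max(0, 65 - 65) = 0.
Homeowner 4: others sum to 63; max(0, 65 - 63) = 2.
Homeowner 5: others sum to 56; max(0, 65 - 56) = 9.
Total collected = 4 + 14 + 0 + 2 + 9 = 29.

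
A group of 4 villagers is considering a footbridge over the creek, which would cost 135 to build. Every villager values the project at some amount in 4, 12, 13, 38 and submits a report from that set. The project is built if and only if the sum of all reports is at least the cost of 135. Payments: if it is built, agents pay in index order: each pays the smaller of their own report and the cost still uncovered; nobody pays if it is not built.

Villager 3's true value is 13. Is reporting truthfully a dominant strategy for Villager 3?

Yes

Check each profile of the others' reports and compare truth against every alternative report.
Others report (4, 4, 4): truth gives 0, best alternative gives 0.
Others report (4, 4, 12): truth gives 0, best alternative gives 0.
Others report (4, 4, 13): truth gives 0, best alternative gives 0.
Others report (4, 4, 38): truth gives 0, best alternative gives 0.
Others report (4, 12, 4): truth gives 0, best alternative gives 0.
Others report (4, 12, 12): truth gives 0, best alternative gives 0.
(Remaining 58 profiles checked similarly; truth is weakly best in each.)
In every case the truthful report is at least as good as any alternative, so it is a dominant strategy.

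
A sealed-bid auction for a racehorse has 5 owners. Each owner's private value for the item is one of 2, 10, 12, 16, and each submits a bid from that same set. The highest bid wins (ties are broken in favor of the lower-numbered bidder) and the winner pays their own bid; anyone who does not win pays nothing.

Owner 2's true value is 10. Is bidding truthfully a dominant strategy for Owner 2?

Yes

Check each profile of the others' bids and compare truth against every alternative bid.
Others bid (2, 2, 2, 2): truth gives 0, best alternative gives 0.
Others bid (2, 2, 2, 10): truth gives 0, best alternative gives 0.
Others bid (2, 2, 2, 12): truth gives 0, best alternative gives 0.
Others bid (2, 2, 2, 16): truth gives 0, best alternative gives 0.
Others bid (2, 2, 10, 2): truth gives 0, best alternative gives 0.
Others bid (2, 2, 10, 10): truth gives 0, best alternative gives 0.
(Remaining 250 profiles checked similarly; truth is weakly best in each.)
In every case the truthful bid is at least as good as any alternative, so it is a dominant strategy.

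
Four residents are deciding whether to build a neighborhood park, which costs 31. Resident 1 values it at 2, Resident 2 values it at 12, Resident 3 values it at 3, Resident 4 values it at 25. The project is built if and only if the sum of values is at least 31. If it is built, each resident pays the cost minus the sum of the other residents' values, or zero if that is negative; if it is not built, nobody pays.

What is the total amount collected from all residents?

15

Total value 42 ≥ cost 31, so it is built.
Resident 1: others sum to 40; max(0, 31 - 40) = 0.
Resident 2: others sum to 30; max(0, 31 - 30) = 1.
Resident 3: others sum to 39; max(0, 31 - 39) = 0.
Resident 4: others sum to 17; max(0, 31 - 17) = 14.
Total collected = 0 + 1 + 0 + 14 = 15.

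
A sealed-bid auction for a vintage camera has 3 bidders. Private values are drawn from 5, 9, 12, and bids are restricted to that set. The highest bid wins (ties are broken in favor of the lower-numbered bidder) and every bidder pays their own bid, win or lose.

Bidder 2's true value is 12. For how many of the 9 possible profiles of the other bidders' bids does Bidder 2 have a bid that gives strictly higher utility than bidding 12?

5

Others bid (5, 5): truth gives 0; bid 9 gives 3 > 0. Violating.
Others bid (5, 9): truth gives 0; bid 9 gives 3 > 0. Violating.
Others bid (12, 5): truth gives -12; bid 5 gives -5 > -12. Violating.
Others bid (12, 9): truth gives -12; bid 5 gives -5 > -12. Violating.
Others bid (5, 12): truth gives 0; no alternative beats it.
Others bid (9, 5): truth gives 0; no alternative beats it.
(Checking all 9 profiles: 5 have a profitable deviation, 4 do not.)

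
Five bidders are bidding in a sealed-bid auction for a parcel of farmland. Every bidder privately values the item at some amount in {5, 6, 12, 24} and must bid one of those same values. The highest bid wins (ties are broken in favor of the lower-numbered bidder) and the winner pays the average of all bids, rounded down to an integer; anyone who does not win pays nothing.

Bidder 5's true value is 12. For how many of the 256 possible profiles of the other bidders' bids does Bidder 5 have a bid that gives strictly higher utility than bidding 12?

Others bid (5, 5, 5, 5): truth gives 6; bid 6 gives 7 > 6. Violating.
Others bid (5, 5, 5, 12): truth gives 0; bid 24 gives 2 > 0. Violating.
Others bid (5, 5, 6, 12): truth gives 0; bid 24 gives 2 > 0. Violating.
Others bid (5, 5, 12, 5): truth gives 0; bid 24 gives 2 > 0. Violating.
Others bid (5, 5, 5, 6): truth gives 6; no alternative beats it.
Others bid (5, 5, 5, 24): truth gives 0; no alternative beats it.
(Checking all 256 profiles: 51 have a profitable deviation, 205 do not.)

51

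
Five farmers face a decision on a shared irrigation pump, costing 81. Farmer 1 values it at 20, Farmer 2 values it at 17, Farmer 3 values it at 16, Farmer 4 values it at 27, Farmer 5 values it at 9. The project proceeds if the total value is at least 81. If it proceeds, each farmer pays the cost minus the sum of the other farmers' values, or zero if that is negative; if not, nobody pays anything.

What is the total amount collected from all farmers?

Total value 89 ≥ cost 81, so it is built.
Farmer 1: others sum to 69; max(0, 81 - 69) = 12.
Farmer 2: others sum to 72; max(0, 81 - 72) = 9.
Farmer 3: others sum to 73; max(0, 81 - 73) = 8.
Farmer 4: others sum to 62; max(0, 81 - 62) = 19.
Farmer 5: others sum to 80; max(0, 81 - 80) = 1.
Total collected = 12 + 9 + 8 + 19 + 1 = 49.

49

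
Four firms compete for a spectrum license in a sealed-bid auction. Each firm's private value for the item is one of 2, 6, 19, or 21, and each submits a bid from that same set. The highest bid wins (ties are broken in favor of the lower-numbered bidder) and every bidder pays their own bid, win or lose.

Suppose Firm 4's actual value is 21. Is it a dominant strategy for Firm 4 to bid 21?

No

Consider the case where Firm 1 bids 2, Firm 2 bids 2 and Firm 3 bids 2.
Truthful bid 21: wins, pays 21, utility 21 - 21 = 0.
Bid 6 instead: wins, pays 6, utility 21 - 6 = 15.
Since 15 > 0, bidding 6 is strictly better here, so truthful bidding is not dominant.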